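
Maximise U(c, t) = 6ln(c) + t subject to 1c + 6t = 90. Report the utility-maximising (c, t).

c* = 36, t* = 9

MU_c = 6/c, MU_t = 1.
MRS = 6/c ÷ 1.
Tangency: set MRS = p_c/p_t = 1/6.
MRS depends only on c: 6/c = 1/6 ⇒ c* = 6/(1/6) = 36.
From the budget, 6·t = 90 − 1·36 = 54, so t* = 9.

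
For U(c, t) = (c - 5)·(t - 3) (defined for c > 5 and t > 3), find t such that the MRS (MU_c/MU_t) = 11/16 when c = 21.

MU_c = (t−3), MU_t = (c−5).
MRS = (t−3)/(c−5).
Substitute c = 21: MRS = (t − 3)/16. Setting this equal to 11/16 gives t − 3 = (11/16)·16 = 11, so t = 14.

t = 14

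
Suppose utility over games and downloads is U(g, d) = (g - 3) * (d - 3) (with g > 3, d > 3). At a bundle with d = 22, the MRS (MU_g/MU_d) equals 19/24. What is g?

g = 27

MU_g = (d−3), MU_d = (g−3).
MRS = (d−3)/(g−3).
Substitute d = 22: MRS = 19/(g − 3). Setting this equal to 19/24 gives g − 3 = 19/(19/24) = 24, so g = 27.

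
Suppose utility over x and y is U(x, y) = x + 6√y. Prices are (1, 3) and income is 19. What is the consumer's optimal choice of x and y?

x* = 16, y* = 1

MU_x = 1, MU_y = 6/(2√y).
MRS = 1 ÷ (6/(2√y)).
Tangency: set MRS = p_x/p_y = 1/3.
MRS depends only on y: (1/3)·√y = 1/3 ⇒ √y = (1/3)/(1/3) = 1 ⇒ y* = 1.
From the budget, 1·x = 19 − 3·1 = 16, so x* = 16.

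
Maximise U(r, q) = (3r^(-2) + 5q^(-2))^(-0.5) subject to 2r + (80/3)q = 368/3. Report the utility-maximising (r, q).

For CES with ρ = -2, MRS = (3/5)·(q/r)^3.
Tangency: set MRS = p_r/p_q = 2/(80/3) = 3/40.
So (q/r)^3 = 0.125; taking the cube root, q/r = 0.5, i.e. q = 0.5·r.
Substitute into the budget 2·r + (80/3)·q = 368/3: (46/3)·r = 368/3, so r* = 8 and q* = 0.5·8 = 4.

r* = 8, q* = 4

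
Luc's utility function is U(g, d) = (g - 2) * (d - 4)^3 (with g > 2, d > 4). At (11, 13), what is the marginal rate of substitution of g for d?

MRS = 1/3

MU_g = (d−4)^3, MU_d = 3·(g−2)·(d−4)^2.
MRS = (1/3)·(d−4)/(g−2).
At (11, 13): MRS = 1/3.
The indifference curve has slope −1/3 at this bundle.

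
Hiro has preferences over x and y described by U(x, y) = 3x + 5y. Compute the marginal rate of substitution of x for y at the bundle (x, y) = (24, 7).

MU_x = 3, MU_y = 5, so MRS = 3/5 = 0.6 at every bundle.
At (24, 7): MRS = 0.6.
The indifference curve has slope −0.6 at this bundle.

MRS = 0.6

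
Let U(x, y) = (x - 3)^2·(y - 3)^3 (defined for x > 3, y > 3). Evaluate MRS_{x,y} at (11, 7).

MRS = 1/3

MU_x = 2·(x−3)·(y−3)^3, MU_y = 3·(x−3)^2·(y−3)^2.
MRS = (2/3)·(y−3)/(x−3).
At (11, 7): MRS = 1/3.
The indifference curve has slope −1/3 at this bundle.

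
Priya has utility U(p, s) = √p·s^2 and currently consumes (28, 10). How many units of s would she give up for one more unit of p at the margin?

MRS = 5/56

MU_p = 0.5·p^(-0.5)·s^2 and MU_s = 2·√p·s.
MRS = MU_p/MU_s = (0.25)·s/p.
At (28, 10): MRS = 5/56.
So at (28, 10) the consumer would give up 5/56 units of s for one more unit of p.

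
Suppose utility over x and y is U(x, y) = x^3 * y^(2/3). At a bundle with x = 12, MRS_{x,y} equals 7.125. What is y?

MU_x = 3·x^2·y^(2/3) and MU_y = 2/3·x^3·y^(-1/3).
MRS = MU_x/MU_y = (4.5)·y/x.
Substitute x = 12: MRS = y/(8/3). Setting y/(8/3) = 7.125 gives y = 7.125·(8/3) = 19.

y = 19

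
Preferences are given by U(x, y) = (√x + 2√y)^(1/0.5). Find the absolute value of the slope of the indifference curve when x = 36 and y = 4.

MRS = 1/6

For CES with ρ = 0.5, MRS = (1/2)·√(y/x).
At (36, 4): MRS = 1/6.
That is, one extra unit of x is worth 1/6 units of y at the margin.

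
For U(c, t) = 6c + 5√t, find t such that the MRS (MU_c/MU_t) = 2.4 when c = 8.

MU_c = 6, MU_t = 5/(2√t).
MRS = 6 ÷ (5/(2√t)).
MRS depends only on t: 2.4·√t = 2.4 ⇒ √t = 2.4/2.4 = 1 ⇒ t = 1.

t = 1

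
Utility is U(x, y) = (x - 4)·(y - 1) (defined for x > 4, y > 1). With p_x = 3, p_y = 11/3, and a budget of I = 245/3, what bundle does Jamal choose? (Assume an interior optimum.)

x* = 15, y* = 10

MU_x = (y−1), MU_y = (x−4).
MRS = (y−1)/(x−4).
Tangency: set MRS = p_x/p_y = 3/(11/3) = 9/11.
So (y − 1)/(x − 4) = 9/11, i.e. (y − 1) = (9/11)·(x − 4).
Rewrite the budget in excess-of-subsistence terms: 3·(x − 4) + (11/3)·(y − 1) = 245/3 − 3·4 − (11/3)·1 = 66.
Substituting, 6·(x − 4) = 66, so x − 4 = 11 and x* = 15.
Then y − 1 = (9/11)·11 = 9, so y* = 10.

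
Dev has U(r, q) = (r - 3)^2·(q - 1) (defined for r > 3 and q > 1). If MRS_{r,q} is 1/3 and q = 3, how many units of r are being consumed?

MU_r = 2·(r−3)·(q−1), MU_q = (r−3)^2.
MRS = (2/1)·(q−1)/(r−3).
Substitute q = 3: MRS = 4/(r − 3). Setting this equal to 1/3 gives r − 3 = 4/(1/3) = 12, so r = 15.

r = 15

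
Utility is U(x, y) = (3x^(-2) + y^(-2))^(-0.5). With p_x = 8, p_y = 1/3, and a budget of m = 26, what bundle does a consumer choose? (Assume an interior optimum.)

For CES with ρ = -2, MRS = (3/1)·(y/x)^3.
Tangency: set MRS = p_x/p_y = 8/(1/3) = 24.
So (y/x)^3 = 8; taking the cube root, y/x = 2, i.e. y = 2·x.
Substitute into the budget 8·x + (1/3)·y = 26: (26/3)·x = 26, so x* = 3 and y* = 2·3 = 6.

x* = 3, y* = 6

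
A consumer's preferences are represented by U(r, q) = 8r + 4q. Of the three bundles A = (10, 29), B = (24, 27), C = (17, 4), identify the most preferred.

Evaluate utility at each bundle:
U(A) = 196.
U(B) = 300.
U(C) = 152.
Highest utility is B, so B ≻ A ≻ C.

Bundle B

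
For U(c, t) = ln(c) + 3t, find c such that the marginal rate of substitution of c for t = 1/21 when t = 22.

c = 7

MU_c = 1/c, MU_t = 3.
MRS = 1/c ÷ 3.
MRS depends only on c: (1/3)/c = 1/21 ⇒ c = (1/3)/(1/21) = 7.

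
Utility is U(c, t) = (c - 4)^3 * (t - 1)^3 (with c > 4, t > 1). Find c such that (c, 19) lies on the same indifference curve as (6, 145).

U(6, 145) = 23887872.
Set U(c, 19) = 23887872 and solve.
With t = 19: (19 − 1)^3 = 5832, so (c − 4)^3 = 23887872/5832 = 4096.
Taking the cube root (with c > 4): c − 4 = 16, so c = 20.
Check: U(20, 19) = 23887872.

c = 20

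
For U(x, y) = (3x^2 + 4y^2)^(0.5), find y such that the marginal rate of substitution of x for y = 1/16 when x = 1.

For CES with ρ = 2, MRS = (3/4)·(y/x)^(-1).
Setting (3/4)·(y/1)^(-1) = 1/16 gives (y/1)^(-1) = 1/12, so y/1 = 12 and y = 12.

y = 12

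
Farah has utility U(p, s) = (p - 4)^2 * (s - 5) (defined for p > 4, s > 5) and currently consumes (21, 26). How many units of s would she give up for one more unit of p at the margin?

MU_p = 2·(p−4)·(s−5), MU_s = (p−4)^2.
MRS = (2/1)·(s−5)/(p−4).
At (21, 26): MRS = 42/17.
That is, one extra unit of p is worth 42/17 units of s at the margin.

MRS = 42/17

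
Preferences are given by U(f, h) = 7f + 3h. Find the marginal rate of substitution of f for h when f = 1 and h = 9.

MU_f = 7, MU_h = 3, so MRS = 7/3 at every bundle.
At (1, 9): MRS = 7/3.
So at (1, 9) the consumer would give up 7/3 units of h for one more unit of f.

MRS = 7/3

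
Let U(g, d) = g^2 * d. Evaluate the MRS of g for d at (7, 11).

MRS = 22/7

MU_g = 2·g·d and MU_d = g^2.
MRS = MU_g/MU_d = (2/1)·d/g.
At (7, 11): MRS = 22/7.
The indifference curve has slope −22/7 at this bundle.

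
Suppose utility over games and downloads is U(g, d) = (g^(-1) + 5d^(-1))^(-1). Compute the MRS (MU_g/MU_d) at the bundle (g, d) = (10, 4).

MRS = 4/125

For CES with ρ = -1, MRS = (1/5)·(d/g)^2.
At (10, 4): MRS = 4/125.
So at (10, 4) the consumer would give up 4/125 units of d for one more unit of g.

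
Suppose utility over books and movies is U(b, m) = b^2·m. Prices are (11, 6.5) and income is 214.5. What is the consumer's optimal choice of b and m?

MU_b = 2·b·m and MU_m = b^2.
MRS = MU_b/MU_m = (2/1)·m/b.
Tangency: set MRS = p_b/p_m = 11/6.5 = 22/13.
So (2/1)·m/b = 22/13, i.e. m = (11/13)·b.
Substitute into the budget 11·b + 6.5·m = 214.5: 16.5·b = 214.5, so b* = 13.
Then m* = (11/13)·13 = 11.

b* = 13, m* = 11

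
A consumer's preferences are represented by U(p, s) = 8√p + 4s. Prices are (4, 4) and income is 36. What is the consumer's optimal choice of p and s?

MU_p = 8/(2√p), MU_s = 4.
MRS = 8/(2√p) ÷ 4.
Tangency: set MRS = p_p/p_s = 4/4 = 1.
MRS depends only on p: 1/√p = 1 ⇒ √p = 1/1 = 1 ⇒ p* = 1.
From the budget, 4·s = 36 − 4·1 = 32, so s* = 8.

p* = 1, s* = 8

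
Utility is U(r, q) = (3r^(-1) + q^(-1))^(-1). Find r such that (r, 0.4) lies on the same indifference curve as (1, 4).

r = 4

U depends on (r, q) only through S = 3r^(-1) + q^(-1), so equal utility means equal S. At (1, 4): S = 3.25.
With q = 0.4: 0.4^(-1) = 2.5, so 3r^(-1) = 3.25 − 2.5 = 0.75, i.e. r^(-1) = 0.25.
Hence r = 1/0.25 = 4.
Check: U(4, 0.4) = 0.3077.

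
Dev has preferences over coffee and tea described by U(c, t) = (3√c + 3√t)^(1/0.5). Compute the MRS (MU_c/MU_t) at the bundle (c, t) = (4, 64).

MRS = 4

For CES with ρ = 0.5, MRS = √(t/c).
At (4, 64): MRS = 4.
So at (4, 64) the consumer would give up 4 units of t for one more unit of c.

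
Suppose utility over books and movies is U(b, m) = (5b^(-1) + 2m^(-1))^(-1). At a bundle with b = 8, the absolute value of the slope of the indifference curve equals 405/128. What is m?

m = 9

For CES with ρ = -1, MRS = (5/2)·(m/b)^2.
Setting (5/2)·(m/8)^2 = 405/128 gives (m/8)^2 = 81/64, so m/8 = 1.125 and m = 9.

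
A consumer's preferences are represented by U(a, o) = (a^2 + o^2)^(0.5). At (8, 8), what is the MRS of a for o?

MRS = 1

For CES with ρ = 2, MRS = (o/a)^(-1).
At (8, 8): MRS = 1.
That is, one extra unit of a is worth 1 units of o at the margin.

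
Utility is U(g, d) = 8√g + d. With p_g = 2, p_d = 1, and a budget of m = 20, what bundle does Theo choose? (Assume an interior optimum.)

MU_g = 8/(2√g), MU_d = 1.
MRS = 8/(2√g) ÷ 1.
Tangency: set MRS = p_g/p_d = 2/1 = 2.
MRS depends only on g: 4/√g = 2 ⇒ √g = 4/2 = 2 ⇒ g* = 4.
From the budget, 1·d = 20 − 2·4 = 12, so d* = 12.

g* = 4, d* = 12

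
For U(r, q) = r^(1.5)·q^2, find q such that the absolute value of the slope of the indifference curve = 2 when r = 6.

MU_r = 1.5·√r·q^2 and MU_q = 2·r^(1.5)·q.
MRS = MU_r/MU_q = (0.75)·q/r.
Substitute r = 6: MRS = q/8. Setting q/8 = 2 gives q = 2·8 = 16.

q = 16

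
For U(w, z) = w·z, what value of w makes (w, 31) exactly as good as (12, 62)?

w = 24

U(12, 62) = 744.
Set U(w, 31) = 744 and solve.
With z = 31: w = 744/31 = 24.
Check: U(24, 31) = 744.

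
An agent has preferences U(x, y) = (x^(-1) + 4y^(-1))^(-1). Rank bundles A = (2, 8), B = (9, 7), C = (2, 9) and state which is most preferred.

Evaluate utility at each bundle:
U(A) = 1.000.
U(B) = 1.465.
U(C) = 1.059.
Highest utility is B, so B ≻ C ≻ A.

Bundle B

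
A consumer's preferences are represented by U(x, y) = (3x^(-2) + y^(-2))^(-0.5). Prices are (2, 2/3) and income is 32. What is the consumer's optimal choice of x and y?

x* = 12, y* = 12

For CES with ρ = -2, MRS = (3/1)·(y/x)^3.
Tangency: set MRS = p_x/p_y = 2/(2/3) = 3.
So (y/x)^3 = 1; taking the cube root, y/x = 1, i.e. y = x.
Substitute into the budget 2·x + (2/3)·y = 32: (8/3)·x = 32, so x* = 12 and y* = 12.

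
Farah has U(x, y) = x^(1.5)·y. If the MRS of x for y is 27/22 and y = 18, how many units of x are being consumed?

MU_x = 1.5·√x·y and MU_y = x^(1.5).
MRS = MU_x/MU_y = (1.5)·y/x.
Substitute y = 18: MRS = 27/x. Setting 27/x = 27/22 gives x = 27/(27/22) = 22.

x = 22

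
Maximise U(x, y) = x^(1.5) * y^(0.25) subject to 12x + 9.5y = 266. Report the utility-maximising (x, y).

MU_x = 1.5·√x·y^(0.25) and MU_y = 0.25·x^(1.5)·y^(-0.75).
MRS = MU_x/MU_y = (6)·y/x.
Tangency: set MRS = p_x/p_y = 12/9.5 = 24/19.
So (6)·y/x = 24/19, i.e. y = (4/19)·x.
Substitute into the budget 12·x + 9.5·y = 266: 14·x = 266, so x* = 19.
Then y* = (4/19)·19 = 4.

x* = 19, y* = 4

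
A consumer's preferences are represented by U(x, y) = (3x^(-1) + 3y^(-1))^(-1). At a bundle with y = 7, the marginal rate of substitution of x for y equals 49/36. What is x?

For CES with ρ = -1, MRS = (y/x)^2.
Setting (7/x)^2 = 49/36 gives 7/x = 7/6 and x = 6.

x = 6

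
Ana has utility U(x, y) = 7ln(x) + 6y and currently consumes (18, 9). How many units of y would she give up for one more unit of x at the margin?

MU_x = 7/x, MU_y = 6.
MRS = 7/x ÷ 6.
At (18, 9): MRS = 7/108.
That is, one extra unit of x is worth 7/108 units of y at the margin.

MRS = 7/108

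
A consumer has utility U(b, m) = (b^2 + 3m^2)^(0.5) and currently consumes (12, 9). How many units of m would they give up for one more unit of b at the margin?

For CES with ρ = 2, MRS = (1/3)·(m/b)^(-1).
At (12, 9): MRS = 4/9.
That is, one extra unit of b is worth 4/9 units of m at the margin.

MRS = 4/9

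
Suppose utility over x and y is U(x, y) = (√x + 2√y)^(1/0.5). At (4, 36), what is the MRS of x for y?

For CES with ρ = 0.5, MRS = (1/2)·√(y/x).
At (4, 36): MRS = 1.5.
The indifference curve has slope −1.5 at this bundle.

MRS = 1.5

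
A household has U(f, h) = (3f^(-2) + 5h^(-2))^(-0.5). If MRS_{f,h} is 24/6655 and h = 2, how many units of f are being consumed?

f = 11

For CES with ρ = -2, MRS = (3/5)·(h/f)^3.
Setting (3/5)·(2/f)^3 = 24/6655 gives (2/f)^3 = 8/1331, so 2/f = 2/11 and f = 11.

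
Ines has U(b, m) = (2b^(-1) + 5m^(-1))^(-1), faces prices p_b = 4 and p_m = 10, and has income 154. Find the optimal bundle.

For CES with ρ = -1, MRS = (2/5)·(m/b)^2.
Tangency: set MRS = p_b/p_m = 4/10 = 0.4.
So (m/b)^2 = 1; taking the square root, m/b = 1, i.e. m = b.
Substitute into the budget 4·b + 10·m = 154: 14·b = 154, so b* = 11 and m* = 11.

b* = 11, m* = 11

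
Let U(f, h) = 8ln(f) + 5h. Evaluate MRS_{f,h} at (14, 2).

MRS = 4/35

MU_f = 8/f, MU_h = 5.
MRS = 8/f ÷ 5.
At (14, 2): MRS = 4/35.
So at (14, 2) the consumer would give up 4/35 units of h for one more unit of f.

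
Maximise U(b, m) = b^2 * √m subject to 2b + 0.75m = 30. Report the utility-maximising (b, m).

b* = 12, m* = 8

MU_b = 2·b·√m and MU_m = 0.5·b^2·m^(-0.5).
MRS = MU_b/MU_m = (4)·m/b.
Tangency: set MRS = p_b/p_m = 2/0.75 = 8/3.
So (4)·m/b = 8/3, i.e. m = (2/3)·b.
Substitute into the budget 2·b + 0.75·m = 30: 2.5·b = 30, so b* = 12.
Then m* = (2/3)·12 = 8.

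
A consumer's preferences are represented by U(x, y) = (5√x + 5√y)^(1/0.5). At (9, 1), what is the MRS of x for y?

For CES with ρ = 0.5, MRS = √(y/x).
At (9, 1): MRS = 1/3.
That is, one extra unit of x is worth 1/3 units of y at the margin.

MRS = 1/3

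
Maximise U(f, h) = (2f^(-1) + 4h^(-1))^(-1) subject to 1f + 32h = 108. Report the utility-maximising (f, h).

f* = 12, h* = 3

For CES with ρ = -1, MRS = (2/4)·(h/f)^2.
Tangency: set MRS = p_f/p_h = 1/32.
So (h/f)^2 = 1/16; taking the square root, h/f = 0.25, i.e. h = 0.25·f.
Substitute into the budget 1·f + 32·h = 108: 9·f = 108, so f* = 12 and h* = 0.25·12 = 3.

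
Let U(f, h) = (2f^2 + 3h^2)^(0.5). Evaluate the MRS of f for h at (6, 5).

For CES with ρ = 2, MRS = (2/3)·(h/f)^(-1).
At (6, 5): MRS = 0.8.
So at (6, 5) the consumer would give up 0.8 units of h for one more unit of f.

MRS = 0.8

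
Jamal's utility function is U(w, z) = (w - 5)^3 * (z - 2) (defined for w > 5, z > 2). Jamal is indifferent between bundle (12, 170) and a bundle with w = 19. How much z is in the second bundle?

U(12, 170) = 57624.
Set U(19, z) = 57624 and solve.
With w = 19: (19 − 5)^3 = 2744, so (z − 2) = 57624/2744 = 21.
So z = 2 + 21 = 23.
Check: U(19, 23) = 57624.

z = 23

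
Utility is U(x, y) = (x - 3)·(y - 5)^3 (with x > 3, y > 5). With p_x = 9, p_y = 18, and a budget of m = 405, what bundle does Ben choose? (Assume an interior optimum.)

MU_x = (y−5)^3, MU_y = 3·(x−3)·(y−5)^2.
MRS = (1/3)·(y−5)/(x−3).
Tangency: set MRS = p_x/p_y = 9/18 = 0.5.
So (1/3)·(y − 5)/(x − 3) = 0.5, i.e. (y − 5) = 1.5·(x − 3).
Rewrite the budget in excess-of-subsistence terms: 9·(x − 3) + 18·(y − 5) = 405 − 9·3 − 18·5 = 288.
Substituting, 36·(x − 3) = 288, so x − 3 = 8 and x* = 11.
Then y − 5 = 1.5·8 = 12, so y* = 17.

x* = 11, y* = 17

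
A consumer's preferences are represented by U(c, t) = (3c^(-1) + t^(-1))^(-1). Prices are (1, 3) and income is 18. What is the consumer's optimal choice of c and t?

c* = 9, t* = 3

For CES with ρ = -1, MRS = (3/1)·(t/c)^2.
Tangency: set MRS = p_c/p_t = 1/3.
So (t/c)^2 = 1/9; taking the square root, t/c = 1/3, i.e. t = (1/3)·c.
Substitute into the budget 1·c + 3·t = 18: 2·c = 18, so c* = 9 and t* = (1/3)·9 = 3.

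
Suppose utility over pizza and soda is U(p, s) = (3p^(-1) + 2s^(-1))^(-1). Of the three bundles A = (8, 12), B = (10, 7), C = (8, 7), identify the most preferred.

Bundle A

Evaluate utility at each bundle:
U(A) = 1.846.
U(B) = 1.707.
U(C) = 1.514.
Highest utility is A, so A ≻ B ≻ C.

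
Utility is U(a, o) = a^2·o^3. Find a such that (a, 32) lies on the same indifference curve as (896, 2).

a = 14

U(896, 2) = 6422528.
Set U(a, 32) = 6422528 and solve.
With o = 32: 32^3 = 32768, so a^2 = 6422528/32768 = 196; taking the square root, a = 14.
Check: U(14, 32) = 6422528.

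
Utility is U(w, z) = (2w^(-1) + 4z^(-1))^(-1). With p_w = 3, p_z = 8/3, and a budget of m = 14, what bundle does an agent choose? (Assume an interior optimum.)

For CES with ρ = -1, MRS = (2/4)·(z/w)^2.
Tangency: set MRS = p_w/p_z = 3/(8/3) = 1.125.
So (z/w)^2 = 2.25; taking the square root, z/w = 1.5, i.e. z = 1.5·w.
Substitute into the budget 3·w + (8/3)·z = 14: 7·w = 14, so w* = 2 and z* = 1.5·2 = 3.

w* = 2, z* = 3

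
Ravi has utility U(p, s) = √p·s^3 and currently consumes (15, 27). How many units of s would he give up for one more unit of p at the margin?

MU_p = 0.5·p^(-0.5)·s^3 and MU_s = 3·√p·s^2.
MRS = MU_p/MU_s = (1/6)·s/p.
At (15, 27): MRS = 0.3.
The indifference curve has slope −0.3 at this bundle.

MRS = 0.3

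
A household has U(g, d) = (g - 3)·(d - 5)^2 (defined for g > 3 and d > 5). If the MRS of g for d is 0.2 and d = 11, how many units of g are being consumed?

MU_g = (d−5)^2, MU_d = 2·(g−3)·(d−5).
MRS = (1/2)·(d−5)/(g−3).
Substitute d = 11: MRS = 3/(g − 3). Setting this equal to 0.2 gives g − 3 = 3/0.2 = 15, so g = 18.

g = 18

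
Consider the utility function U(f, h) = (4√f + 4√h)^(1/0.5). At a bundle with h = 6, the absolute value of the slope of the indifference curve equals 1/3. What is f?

For CES with ρ = 0.5, MRS = √(h/f).
Setting √(6/f) = 1/3 gives 6/f = 1/9 and f = 54.

f = 54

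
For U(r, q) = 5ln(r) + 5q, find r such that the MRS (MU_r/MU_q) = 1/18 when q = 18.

r = 18

MU_r = 5/r, MU_q = 5.
MRS = 5/r ÷ 5.
MRS depends only on r: 1/r = 1/18 ⇒ r = 1/(1/18) = 18.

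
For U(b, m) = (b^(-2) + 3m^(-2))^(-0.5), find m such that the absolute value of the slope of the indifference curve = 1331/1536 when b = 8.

For CES with ρ = -2, MRS = (1/3)·(m/b)^3.
Setting (1/3)·(m/8)^3 = 1331/1536 gives (m/8)^3 = 1331/512, so m/8 = 1.375 and m = 11.

m = 11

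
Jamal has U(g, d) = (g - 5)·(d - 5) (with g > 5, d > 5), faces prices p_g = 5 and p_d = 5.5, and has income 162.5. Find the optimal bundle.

g* = 16, d* = 15

MU_g = (d−5), MU_d = (g−5).
MRS = (d−5)/(g−5).
Tangency: set MRS = p_g/p_d = 5/5.5 = 10/11.
So (d − 5)/(g − 5) = 10/11, i.e. (d − 5) = (10/11)·(g − 5).
Rewrite the budget in excess-of-subsistence terms: 5·(g − 5) + 5.5·(d − 5) = 162.5 − 5·5 − 5.5·5 = 110.
Substituting, 10·(g − 5) = 110, so g − 5 = 11 and g* = 16.
Then d − 5 = (10/11)·11 = 10, so d* = 15.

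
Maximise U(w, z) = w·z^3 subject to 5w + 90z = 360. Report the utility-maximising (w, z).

w* = 18, z* = 3

MU_w = z^3 and MU_z = 3·w·z^2.
MRS = MU_w/MU_z = (1/3)·z/w.
Tangency: set MRS = p_w/p_z = 5/90 = 1/18.
So (1/3)·z/w = 1/18, i.e. z = (1/6)·w.
Substitute into the budget 5·w + 90·z = 360: 20·w = 360, so w* = 18.
Then z* = (1/6)·18 = 3.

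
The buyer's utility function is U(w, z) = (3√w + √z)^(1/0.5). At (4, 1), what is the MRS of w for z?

MRS = 1.5

For CES with ρ = 0.5, MRS = (3/1)·√(z/w).
At (4, 1): MRS = 1.5.
That is, one extra unit of w is worth 1.5 units of z at the margin.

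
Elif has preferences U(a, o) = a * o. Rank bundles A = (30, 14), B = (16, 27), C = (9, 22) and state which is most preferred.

Evaluate utility at each bundle:
U(A) = 420.
U(B) = 432.
U(C) = 198.
Highest utility is B, so B ≻ A ≻ C.

Bundle B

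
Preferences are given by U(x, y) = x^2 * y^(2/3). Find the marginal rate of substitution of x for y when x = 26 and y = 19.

MRS = 57/26

MU_x = 2·x·y^(2/3) and MU_y = 2/3·x^2·y^(-1/3).
MRS = MU_x/MU_y = (3)·y/x.
At (26, 19): MRS = 57/26.
So at (26, 19) the consumer would give up 57/26 units of y for one more unit of x.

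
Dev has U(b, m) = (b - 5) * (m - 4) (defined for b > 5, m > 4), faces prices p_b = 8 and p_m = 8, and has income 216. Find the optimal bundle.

MU_b = (m−4), MU_m = (b−5).
MRS = (m−4)/(b−5).
Tangency: set MRS = p_b/p_m = 8/8 = 1.
So (m − 4)/(b − 5) = 1, i.e. (m − 4) = (b − 5).
Rewrite the budget in excess-of-subsistence terms: 8·(b − 5) + 8·(m − 4) = 216 − 8·5 − 8·4 = 144.
Substituting, 16·(b − 5) = 144, so b − 5 = 9 and b* = 14.
Then m − 4 = 9, so m* = 13.

b* = 14, m* = 13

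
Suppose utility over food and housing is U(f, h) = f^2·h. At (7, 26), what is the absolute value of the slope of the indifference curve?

MU_f = 2·f·h and MU_h = f^2.
MRS = MU_f/MU_h = (2/1)·h/f.
At (7, 26): MRS = 52/7.
So at (7, 26) the consumer would give up 52/7 units of h for one more unit of f.

MRS = 52/7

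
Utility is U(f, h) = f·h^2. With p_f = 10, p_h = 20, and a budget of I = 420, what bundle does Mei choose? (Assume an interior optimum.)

f* = 14, h* = 14

MU_f = h^2 and MU_h = 2·f·h.
MRS = MU_f/MU_h = (1/2)·h/f.
Tangency: set MRS = p_f/p_h = 10/20 = 0.5.
So (1/2)·h/f = 0.5, i.e. h = f.
Substitute into the budget 10·f + 20·h = 420: 30·f = 420, so f* = 14.
Then h* = 14.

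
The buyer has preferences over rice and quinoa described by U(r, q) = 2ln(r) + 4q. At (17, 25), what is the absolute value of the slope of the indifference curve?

MRS = 1/34

MU_r = 2/r, MU_q = 4.
MRS = 2/r ÷ 4.
At (17, 25): MRS = 1/34.
That is, one extra unit of r is worth 1/34 units of q at the margin.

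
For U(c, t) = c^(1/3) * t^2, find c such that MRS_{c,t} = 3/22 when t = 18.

MU_c = 1/3·c^(-2/3)·t^2 and MU_t = 2·c^(1/3)·t.
MRS = MU_c/MU_t = (1/6)·t/c.
Substitute t = 18: MRS = 3/c. Setting 3/c = 3/22 gives c = 3/(3/22) = 22.

c = 22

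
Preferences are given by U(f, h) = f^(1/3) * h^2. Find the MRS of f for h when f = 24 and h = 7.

MU_f = 1/3·f^(-2/3)·h^2 and MU_h = 2·f^(1/3)·h.
MRS = MU_f/MU_h = (1/6)·h/f.
At (24, 7): MRS = 7/144.
That is, one extra unit of f is worth 7/144 units of h at the margin.

MRS = 7/144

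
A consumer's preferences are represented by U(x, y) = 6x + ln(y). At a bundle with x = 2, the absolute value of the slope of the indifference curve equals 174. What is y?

MU_x = 6, MU_y = 1/y.
MRS = 6 ÷ (1/y).
MRS depends only on y: 6·y = 174 ⇒ y = 174/6 = 29.

y = 29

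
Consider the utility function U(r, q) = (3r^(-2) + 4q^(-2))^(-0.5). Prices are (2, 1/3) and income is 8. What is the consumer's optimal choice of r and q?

r* = 3, q* = 6

For CES with ρ = -2, MRS = (3/4)·(q/r)^3.
Tangency: set MRS = p_r/p_q = 2/(1/3) = 6.
So (q/r)^3 = 8; taking the cube root, q/r = 2, i.e. q = 2·r.
Substitute into the budget 2·r + (1/3)·q = 8: (8/3)·r = 8, so r* = 3 and q* = 2·3 = 6.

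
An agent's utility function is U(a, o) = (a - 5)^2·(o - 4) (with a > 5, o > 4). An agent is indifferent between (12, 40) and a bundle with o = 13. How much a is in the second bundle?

U(12, 40) = 1764.
Set U(a, 13) = 1764 and solve.
With o = 13: (13 − 4) = 9, so (a − 5)^2 = 1764/9 = 196.
Taking the square root (with a > 5): a − 5 = 14, so a = 19.
Check: U(19, 13) = 1764.

a = 19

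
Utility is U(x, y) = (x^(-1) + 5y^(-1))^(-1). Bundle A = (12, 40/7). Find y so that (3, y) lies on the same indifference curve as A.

U depends on (x, y) only through S = x^(-1) + 5y^(-1), so equal utility means equal S. At (12, 40/7): S = 23/24.
With x = 3: 3^(-1) = 1/3, so 5y^(-1) = 23/24 − 1/3 = 0.625, i.e. y^(-1) = 0.125.
Hence y = 1/0.125 = 8.
Check: U(3, 8) = 1.0435.

y = 8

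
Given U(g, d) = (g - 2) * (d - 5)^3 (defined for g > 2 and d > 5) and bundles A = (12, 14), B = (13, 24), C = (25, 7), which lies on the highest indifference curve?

Evaluate utility at each bundle:
U(A) = 7290.
U(B) = 75449.
U(C) = 184.
Highest utility is B, so B ≻ A ≻ C.

Bundle B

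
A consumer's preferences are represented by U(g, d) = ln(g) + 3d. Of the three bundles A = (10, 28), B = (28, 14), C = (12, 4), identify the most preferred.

Evaluate utility at each bundle:
U(A) = 86.303.
U(B) = 45.332.
U(C) = 14.485.
Highest utility is A, so A ≻ B ≻ C.

Bundle A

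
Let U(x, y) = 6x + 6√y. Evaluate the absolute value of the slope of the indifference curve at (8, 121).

MU_x = 6, MU_y = 6/(2√y).
MRS = 6 ÷ (6/(2√y)).
At (8, 121): MRS = 22.
So at (8, 121) the consumer would give up 22 units of y for one more unit of x.

MRS = 22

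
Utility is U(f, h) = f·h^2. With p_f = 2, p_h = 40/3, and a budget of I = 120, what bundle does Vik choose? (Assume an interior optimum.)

f* = 20, h* = 6

MU_f = h^2 and MU_h = 2·f·h.
MRS = MU_f/MU_h = (1/2)·h/f.
Tangency: set MRS = p_f/p_h = 2/(40/3) = 0.15.
So (1/2)·h/f = 0.15, i.e. h = 0.3·f.
Substitute into the budget 2·f + (40/3)·h = 120: 6·f = 120, so f* = 20.
Then h* = 0.3·20 = 6.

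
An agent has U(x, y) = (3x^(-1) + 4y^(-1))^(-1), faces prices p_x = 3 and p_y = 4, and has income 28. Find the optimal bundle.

For CES with ρ = -1, MRS = (3/4)·(y/x)^2.
Tangency: set MRS = p_x/p_y = 3/4 = 0.75.
So (y/x)^2 = 1; taking the square root, y/x = 1, i.e. y = x.
Substitute into the budget 3·x + 4·y = 28: 7·x = 28, so x* = 4 and y* = 4.

x* = 4, y* = 4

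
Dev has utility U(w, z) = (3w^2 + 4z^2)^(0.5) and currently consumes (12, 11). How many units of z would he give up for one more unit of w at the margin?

MRS = 9/11

For CES with ρ = 2, MRS = (3/4)·(z/w)^(-1).
At (12, 11): MRS = 9/11.
So at (12, 11) the consumer would give up 9/11 units of z for one more unit of w.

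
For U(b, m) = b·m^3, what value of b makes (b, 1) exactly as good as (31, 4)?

U(31, 4) = 1984.
Set U(b, 1) = 1984 and solve.
With m = 1: 1^3 = 1, so b = 1984/1 = 1984.
Check: U(1984, 1) = 1984.

b = 1984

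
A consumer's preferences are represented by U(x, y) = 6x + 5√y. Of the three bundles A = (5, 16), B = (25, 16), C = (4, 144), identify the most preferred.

Bundle B

Evaluate utility at each bundle:
U(A) = 50.000.
U(B) = 170.000.
U(C) = 84.000.
Highest utility is B, so B ≻ C ≻ A.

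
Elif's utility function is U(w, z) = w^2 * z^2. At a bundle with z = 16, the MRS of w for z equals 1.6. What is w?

MU_w = 2·w·z^2 and MU_z = 2·w^2·z.
MRS = MU_w/MU_z = z/w.
Substitute z = 16: MRS = 16/w. Setting 16/w = 1.6 gives w = 16/1.6 = 10.

w = 10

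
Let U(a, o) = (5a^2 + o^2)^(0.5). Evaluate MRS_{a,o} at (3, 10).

MRS = 1.5

For CES with ρ = 2, MRS = (5/1)·(o/a)^(-1).
At (3, 10): MRS = 1.5.
So at (3, 10) the consumer would give up 1.5 units of o for one more unit of a.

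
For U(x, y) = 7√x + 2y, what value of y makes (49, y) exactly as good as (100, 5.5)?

y = 16

U(100, 5.5) = 81.
Set U(49, y) = 81 and solve.
With x = 49: √49 = 7, so 2y = 81 − 7·7 = 32 and y = 16.
Check: U(49, 16) = 81.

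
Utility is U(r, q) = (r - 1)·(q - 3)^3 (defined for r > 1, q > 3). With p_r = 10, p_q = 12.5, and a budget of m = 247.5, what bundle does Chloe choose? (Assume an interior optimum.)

MU_r = (q−3)^3, MU_q = 3·(r−1)·(q−3)^2.
MRS = (1/3)·(q−3)/(r−1).
Tangency: set MRS = p_r/p_q = 10/12.5 = 0.8.
So (1/3)·(q − 3)/(r − 1) = 0.8, i.e. (q − 3) = 2.4·(r − 1).
Rewrite the budget in excess-of-subsistence terms: 10·(r − 1) + 12.5·(q − 3) = 247.5 − 10·1 − 12.5·3 = 200.
Substituting, 40·(r − 1) = 200, so r − 1 = 5 and r* = 6.
Then q − 3 = 2.4·5 = 12, so q* = 15.

r* = 6, q* = 15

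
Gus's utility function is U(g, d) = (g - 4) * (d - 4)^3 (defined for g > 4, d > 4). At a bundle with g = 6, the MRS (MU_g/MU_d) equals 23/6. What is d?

d = 27

MU_g = (d−4)^3, MU_d = 3·(g−4)·(d−4)^2.
MRS = (1/3)·(d−4)/(g−4).
Substitute g = 6: MRS = (d − 4)/6. Setting this equal to 23/6 gives d − 4 = (23/6)·6 = 23, so d = 27.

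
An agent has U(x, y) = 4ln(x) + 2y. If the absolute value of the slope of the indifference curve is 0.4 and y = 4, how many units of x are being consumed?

x = 5

MU_x = 4/x, MU_y = 2.
MRS = 4/x ÷ 2.
MRS depends only on x: 2/x = 0.4 ⇒ x = 2/0.4 = 5.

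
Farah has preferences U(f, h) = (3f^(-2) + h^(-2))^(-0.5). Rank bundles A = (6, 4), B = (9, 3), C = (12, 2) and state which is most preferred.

Evaluate utility at each bundle:
U(A) = 2.619.
U(B) = 2.598.
U(C) = 1.922.
Highest utility is A, so A ≻ B ≻ C.

Bundle A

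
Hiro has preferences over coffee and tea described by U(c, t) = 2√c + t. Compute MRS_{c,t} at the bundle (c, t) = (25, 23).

MRS = 0.2

MU_c = 2/(2√c), MU_t = 1.
MRS = 2/(2√c) ÷ 1.
At (25, 23): MRS = 0.2.
The indifference curve has slope −0.2 at this bundle.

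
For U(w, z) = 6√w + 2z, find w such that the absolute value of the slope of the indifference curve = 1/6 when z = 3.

w = 81

MU_w = 6/(2√w), MU_z = 2.
MRS = 6/(2√w) ÷ 2.
MRS depends only on w: 1.5/√w = 1/6 ⇒ √w = 1.5/(1/6) = 9 ⇒ w = 81.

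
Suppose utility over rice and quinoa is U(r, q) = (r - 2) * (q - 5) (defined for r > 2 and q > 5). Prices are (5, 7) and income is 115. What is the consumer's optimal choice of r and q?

MU_r = (q−5), MU_q = (r−2).
MRS = (q−5)/(r−2).
Tangency: set MRS = p_r/p_q = 5/7.
So (q − 5)/(r − 2) = 5/7, i.e. (q − 5) = (5/7)·(r − 2).
Rewrite the budget in excess-of-subsistence terms: 5·(r − 2) + 7·(q − 5) = 115 − 5·2 − 7·5 = 70.
Substituting, 10·(r − 2) = 70, so r − 2 = 7 and r* = 9.
Then q − 5 = (5/7)·7 = 5, so q* = 10.

r* = 9, q* = 10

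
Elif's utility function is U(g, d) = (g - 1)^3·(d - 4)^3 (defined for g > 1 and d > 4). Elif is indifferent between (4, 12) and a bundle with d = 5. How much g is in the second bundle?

U(4, 12) = 13824.
Set U(g, 5) = 13824 and solve.
With d = 5: (5 − 4)^3 = 1, so (g − 1)^3 = 13824/1 = 13824.
Taking the cube root (with g > 1): g − 1 = 24, so g = 25.
Check: U(25, 5) = 13824.

g = 25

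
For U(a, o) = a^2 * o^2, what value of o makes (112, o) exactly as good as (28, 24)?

o = 6

U(28, 24) = 451584.
Set U(112, o) = 451584 and solve.
With a = 112: 112^2 = 12544, so o^2 = 451584/12544 = 36; taking the square root, o = 6.
Check: U(112, 6) = 451584.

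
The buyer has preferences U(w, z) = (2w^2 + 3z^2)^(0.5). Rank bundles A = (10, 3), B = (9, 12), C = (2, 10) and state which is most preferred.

Bundle B

Evaluate utility at each bundle:
U(A) = 15.067.
U(B) = 24.372.
U(C) = 17.550.
Highest utility is B, so B ≻ C ≻ A.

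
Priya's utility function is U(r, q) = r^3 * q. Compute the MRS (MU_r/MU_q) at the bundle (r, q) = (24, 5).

MU_r = 3·r^2·q and MU_q = r^3.
MRS = MU_r/MU_q = (3/1)·q/r.
At (24, 5): MRS = 0.625.
That is, one extra unit of r is worth 0.625 units of q at the margin.

MRS = 0.625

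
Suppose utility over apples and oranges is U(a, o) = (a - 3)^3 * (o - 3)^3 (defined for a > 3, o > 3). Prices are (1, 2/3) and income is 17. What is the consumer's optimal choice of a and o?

MU_a = 3·(a−3)^2·(o−3)^3, MU_o = 3·(a−3)^3·(o−3)^2.
MRS = (o−3)/(a−3).
Tangency: set MRS = p_a/p_o = 1/(2/3) = 1.5.
So (o − 3)/(a − 3) = 1.5, i.e. (o − 3) = 1.5·(a − 3).
Rewrite the budget in excess-of-subsistence terms: 1·(a − 3) + (2/3)·(o − 3) = 17 − 1·3 − (2/3)·3 = 12.
Substituting, 2·(a − 3) = 12, so a − 3 = 6 and a* = 9.
Then o − 3 = 1.5·6 = 9, so o* = 12.

a* = 9, o* = 12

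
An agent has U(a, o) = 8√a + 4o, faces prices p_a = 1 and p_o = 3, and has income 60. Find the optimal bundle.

MU_a = 8/(2√a), MU_o = 4.
MRS = 8/(2√a) ÷ 4.
Tangency: set MRS = p_a/p_o = 1/3.
MRS depends only on a: 1/√a = 1/3 ⇒ √a = 1/(1/3) = 3 ⇒ a* = 9.
From the budget, 3·o = 60 − 1·9 = 51, so o* = 17.

a* = 9, o* = 17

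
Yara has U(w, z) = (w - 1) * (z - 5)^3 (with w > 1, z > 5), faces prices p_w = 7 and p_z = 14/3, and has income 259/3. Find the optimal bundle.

w* = 3, z* = 14

MU_w = (z−5)^3, MU_z = 3·(w−1)·(z−5)^2.
MRS = (1/3)·(z−5)/(w−1).
Tangency: set MRS = p_w/p_z = 7/(14/3) = 1.5.
So (1/3)·(z − 5)/(w − 1) = 1.5, i.e. (z − 5) = 4.5·(w − 1).
Rewrite the budget in excess-of-subsistence terms: 7·(w − 1) + (14/3)·(z − 5) = 259/3 − 7·1 − (14/3)·5 = 56.
Substituting, 28·(w − 1) = 56, so w − 1 = 2 and w* = 3.
Then z − 5 = 4.5·2 = 9, so z* = 14.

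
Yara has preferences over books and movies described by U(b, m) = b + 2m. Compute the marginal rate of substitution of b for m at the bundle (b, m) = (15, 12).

MU_b = 1, MU_m = 2, so MRS = 1/2 = 0.5 at every bundle.
At (15, 12): MRS = 0.5.
That is, one extra unit of b is worth 0.5 units of m at the margin.

MRS = 0.5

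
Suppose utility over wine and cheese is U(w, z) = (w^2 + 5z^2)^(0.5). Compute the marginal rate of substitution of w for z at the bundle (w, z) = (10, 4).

For CES with ρ = 2, MRS = (1/5)·(z/w)^(-1).
At (10, 4): MRS = 0.5.
The indifference curve has slope −0.5 at this bundle.

MRS = 0.5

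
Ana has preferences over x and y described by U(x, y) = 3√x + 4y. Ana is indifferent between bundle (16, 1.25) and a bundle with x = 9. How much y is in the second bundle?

y = 2

U(16, 1.25) = 17.
Set U(9, y) = 17 and solve.
With x = 9: √9 = 3, so 4y = 17 − 3·3 = 8 and y = 2.
Check: U(9, 2) = 17.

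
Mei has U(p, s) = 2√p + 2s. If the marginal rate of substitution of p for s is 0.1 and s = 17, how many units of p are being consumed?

p = 25

MU_p = 2/(2√p), MU_s = 2.
MRS = 2/(2√p) ÷ 2.
MRS depends only on p: 0.5/√p = 0.1 ⇒ √p = 0.5/0.1 = 5 ⇒ p = 25.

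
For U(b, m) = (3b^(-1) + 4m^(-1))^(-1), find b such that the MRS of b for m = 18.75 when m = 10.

b = 2

For CES with ρ = -1, MRS = (3/4)·(m/b)^2.
Setting (3/4)·(10/b)^2 = 18.75 gives (10/b)^2 = 25, so 10/b = 5 and b = 2.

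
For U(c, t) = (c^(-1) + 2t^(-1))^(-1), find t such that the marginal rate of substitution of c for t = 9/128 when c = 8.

For CES with ρ = -1, MRS = (1/2)·(t/c)^2.
Setting (1/2)·(t/8)^2 = 9/128 gives (t/8)^2 = 9/64, so t/8 = 0.375 and t = 3.

t = 3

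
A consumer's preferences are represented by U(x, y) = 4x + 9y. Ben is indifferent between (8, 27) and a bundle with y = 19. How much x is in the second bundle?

U(8, 27) = 275.
Set U(x, 19) = 275 and solve.
4x + 9·19 = 275 ⇒ 4x = 104 ⇒ x = 26.
Check: U(26, 19) = 275.

x = 26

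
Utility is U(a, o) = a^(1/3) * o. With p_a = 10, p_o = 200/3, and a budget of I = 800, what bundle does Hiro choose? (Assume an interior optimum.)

a* = 20, o* = 9

MU_a = 1/3·a^(-2/3)·o and MU_o = a^(1/3).
MRS = MU_a/MU_o = (1/3)·o/a.
Tangency: set MRS = p_a/p_o = 10/(200/3) = 0.15.
So (1/3)·o/a = 0.15, i.e. o = 0.45·a.
Substitute into the budget 10·a + (200/3)·o = 800: 40·a = 800, so a* = 20.
Then o* = 0.45·20 = 9.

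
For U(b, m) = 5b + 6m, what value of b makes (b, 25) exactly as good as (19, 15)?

b = 7

U(19, 15) = 185.
Set U(b, 25) = 185 and solve.
5b + 6·25 = 185 ⇒ 5b = 35 ⇒ b = 7.
Check: U(7, 25) = 185.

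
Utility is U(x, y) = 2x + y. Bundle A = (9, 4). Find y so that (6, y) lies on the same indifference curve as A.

y = 10

U(9, 4) = 22.
Set U(6, y) = 22 and solve.
2·6 + y = 22 ⇒ y = 10 ⇒ y = 10.
Check: U(6, 10) = 22.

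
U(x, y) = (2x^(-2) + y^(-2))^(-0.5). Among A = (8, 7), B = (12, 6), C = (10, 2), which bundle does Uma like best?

Evaluate utility at each bundle:
U(A) = 4.400.
U(B) = 4.899.
U(C) = 1.925.
Highest utility is B, so B ≻ A ≻ C.

Bundle B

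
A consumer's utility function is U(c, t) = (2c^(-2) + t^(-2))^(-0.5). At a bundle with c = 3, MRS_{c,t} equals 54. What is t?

For CES with ρ = -2, MRS = (2/1)·(t/c)^3.
Setting (2/1)·(t/3)^3 = 54 gives (t/3)^3 = 27, so t/3 = 3 and t = 9.

t = 9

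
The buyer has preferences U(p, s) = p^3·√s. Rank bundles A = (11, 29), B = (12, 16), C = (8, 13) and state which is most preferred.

Bundle A

Evaluate utility at each bundle:
U(A) = 7167.654.
U(B) = 6912.000.
U(C) = 1846.042.
Highest utility is A, so A ≻ B ≻ C.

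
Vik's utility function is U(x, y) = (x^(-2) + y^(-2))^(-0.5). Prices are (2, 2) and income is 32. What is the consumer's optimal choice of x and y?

x* = 8, y* = 8

For CES with ρ = -2, MRS = (y/x)^3.
Tangency: set MRS = p_x/p_y = 2/2 = 1.
So (y/x)^3 = 1; taking the cube root, y/x = 1, i.e. y = x.
Substitute into the budget 2·x + 2·y = 32: 4·x = 32, so x* = 8 and y* = 8.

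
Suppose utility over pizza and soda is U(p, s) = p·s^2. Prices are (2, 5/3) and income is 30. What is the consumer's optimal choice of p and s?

MU_p = s^2 and MU_s = 2·p·s.
MRS = MU_p/MU_s = (1/2)·s/p.
Tangency: set MRS = p_p/p_s = 2/(5/3) = 1.2.
So (1/2)·s/p = 1.2, i.e. s = 2.4·p.
Substitute into the budget 2·p + (5/3)·s = 30: 6·p = 30, so p* = 5.
Then s* = 2.4·5 = 12.

p* = 5, s* = 12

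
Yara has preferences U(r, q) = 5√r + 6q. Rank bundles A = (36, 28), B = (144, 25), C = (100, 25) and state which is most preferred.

Evaluate utility at each bundle:
U(A) = 198.000.
U(B) = 210.000.
U(C) = 200.000.
Highest utility is B, so B ≻ C ≻ A.

Bundle B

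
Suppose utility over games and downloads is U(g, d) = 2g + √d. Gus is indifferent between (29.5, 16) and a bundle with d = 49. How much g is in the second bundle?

g = 28

U(29.5, 16) = 63.
Set U(g, 49) = 63 and solve.
With d = 49: √49 = 7, so 2g = 63 − 7 = 56 and g = 28.
Check: U(28, 49) = 63.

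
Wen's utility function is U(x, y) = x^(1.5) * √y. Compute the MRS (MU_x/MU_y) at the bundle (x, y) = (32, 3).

MU_x = 1.5·√x·√y and MU_y = 0.5·x^(1.5)·y^(-0.5).
MRS = MU_x/MU_y = (3)·y/x.
At (32, 3): MRS = 9/32.
So at (32, 3) the consumer would give up 9/32 units of y for one more unit of x.

MRS = 9/32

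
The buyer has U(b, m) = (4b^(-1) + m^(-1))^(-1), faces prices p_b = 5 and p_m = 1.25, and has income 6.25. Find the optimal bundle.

For CES with ρ = -1, MRS = (4/1)·(m/b)^2.
Tangency: set MRS = p_b/p_m = 5/1.25 = 4.
So (m/b)^2 = 1; taking the square root, m/b = 1, i.e. m = b.
Substitute into the budget 5·b + 1.25·m = 6.25: 6.25·b = 6.25, so b* = 1 and m* = 1.

b* = 1, m* = 1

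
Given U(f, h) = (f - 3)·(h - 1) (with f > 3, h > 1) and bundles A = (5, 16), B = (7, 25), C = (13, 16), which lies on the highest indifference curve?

Evaluate utility at each bundle:
U(A) = 30.
U(B) = 96.
U(C) = 150.
Highest utility is C, so C ≻ B ≻ A.

Bundle C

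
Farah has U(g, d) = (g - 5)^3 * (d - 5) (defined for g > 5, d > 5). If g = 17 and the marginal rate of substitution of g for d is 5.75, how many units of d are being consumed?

MU_g = 3·(g−5)^2·(d−5), MU_d = (g−5)^3.
MRS = (3/1)·(d−5)/(g−5).
Substitute g = 17: MRS = (d − 5)/4. Setting this equal to 5.75 gives d − 5 = 5.75·4 = 23, so d = 28.

d = 28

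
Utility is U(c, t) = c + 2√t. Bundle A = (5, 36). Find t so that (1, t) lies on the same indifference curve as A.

U(5, 36) = 17.
Set U(1, t) = 17 and solve.
With c = 1: 2√t = 17 − 1 = 16, so √t = 8 and t = 64.
Check: U(1, 64) = 17.

t = 64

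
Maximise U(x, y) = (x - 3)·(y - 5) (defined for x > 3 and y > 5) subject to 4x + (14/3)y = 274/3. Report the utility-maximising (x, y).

x* = 10, y* = 11

MU_x = (y−5), MU_y = (x−3).
MRS = (y−5)/(x−3).
Tangency: set MRS = p_x/p_y = 4/(14/3) = 6/7.
So (y − 5)/(x − 3) = 6/7, i.e. (y − 5) = (6/7)·(x − 3).
Rewrite the budget in excess-of-subsistence terms: 4·(x − 3) + (14/3)·(y − 5) = 274/3 − 4·3 − (14/3)·5 = 56.
Substituting, 8·(x − 3) = 56, so x − 3 = 7 and x* = 10.
Then y − 5 = (6/7)·7 = 6, so y* = 11.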